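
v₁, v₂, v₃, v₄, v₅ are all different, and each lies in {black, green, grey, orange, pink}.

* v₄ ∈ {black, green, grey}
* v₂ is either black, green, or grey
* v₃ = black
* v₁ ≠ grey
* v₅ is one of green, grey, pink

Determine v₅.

v₃ has just one choice, so v₃ = black. Strike black from v₁, v₂, v₄.
The 4 still-open variables together cover exactly {green, grey, orange, pink} — 4 values for 4 variables — and orange appears only in v₁'s list, so v₁ = orange.
Among the 3 still-open variables, pink fits only v₅ (and all 3 values in {green, grey, pink} must be used), so v₅ = pink.

pink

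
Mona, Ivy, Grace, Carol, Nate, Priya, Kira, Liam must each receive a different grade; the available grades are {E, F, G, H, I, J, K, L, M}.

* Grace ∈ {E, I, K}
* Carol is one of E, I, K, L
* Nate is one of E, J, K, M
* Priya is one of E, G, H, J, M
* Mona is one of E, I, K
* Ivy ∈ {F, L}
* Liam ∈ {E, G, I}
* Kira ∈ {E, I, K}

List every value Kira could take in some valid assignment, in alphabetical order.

Mona, Grace, Kira between them cover only {E, I, K} — a naked triple. Remove those values from Carol, Nate, Priya, Liam.
Carol must be L (only option left). So Ivy can't be L.
That leaves Liam = G. Strike G from Priya.
Ivy's domain is down to {F}, so Ivy = F.
No further eliminations apply; Kira can still be any of E, I, K.

E, I, K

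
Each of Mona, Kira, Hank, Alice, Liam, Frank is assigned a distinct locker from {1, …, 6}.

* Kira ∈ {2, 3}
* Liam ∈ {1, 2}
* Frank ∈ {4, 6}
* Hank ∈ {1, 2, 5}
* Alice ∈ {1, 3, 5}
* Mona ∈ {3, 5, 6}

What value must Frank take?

The 6 variables together cover exactly {1, 2, 3, 4, 5, 6} — 6 values for 6 variables — and 4 appears only in Frank's list, so Frank = 4.

4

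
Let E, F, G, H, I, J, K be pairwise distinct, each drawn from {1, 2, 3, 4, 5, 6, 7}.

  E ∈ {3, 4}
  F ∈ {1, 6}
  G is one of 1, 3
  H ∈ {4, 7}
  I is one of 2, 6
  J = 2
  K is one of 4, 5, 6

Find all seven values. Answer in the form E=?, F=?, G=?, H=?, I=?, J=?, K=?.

J has just one choice, so J = 2. Remove 2 from I.
I has just one choice, so I = 6. Strike 6 from F, K.
F has just one choice, so F = 1. So G can't be 1.
That leaves G = 3. Remove 3 from E.
E has just one choice, so E = 4. So H, K can't be 4.
H's domain is down to {7}, so H = 7.
K has just one choice, so K = 5.

E=4, F=1, G=3, H=7, I=6, J=2, K=5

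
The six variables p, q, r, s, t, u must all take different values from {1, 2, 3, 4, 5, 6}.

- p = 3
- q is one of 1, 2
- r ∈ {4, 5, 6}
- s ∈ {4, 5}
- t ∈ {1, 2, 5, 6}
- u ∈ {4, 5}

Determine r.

6

p has just one choice, so p = 3.
The 2 variables s and u are confined to {4, 5}, which locks those values in; drop them from r, t.
So r = 6.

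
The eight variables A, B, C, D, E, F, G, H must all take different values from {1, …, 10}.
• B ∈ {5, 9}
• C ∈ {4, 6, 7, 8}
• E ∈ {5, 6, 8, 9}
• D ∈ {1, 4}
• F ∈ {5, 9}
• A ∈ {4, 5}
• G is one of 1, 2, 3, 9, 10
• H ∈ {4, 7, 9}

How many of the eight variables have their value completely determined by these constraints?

3

B and F between them cover only {5, 9} — a naked pair. Remove those values from A, E, G, H.
A has just one choice, so A = 4. Remove 4 from C, D, H.
That leaves D = 1. Strike 1 from G.
H has just one choice, so H = 7. Remove 7 from C.
Determined: A=4, D=1, H=7. The other variables each still have more than one consistent value. That makes 3.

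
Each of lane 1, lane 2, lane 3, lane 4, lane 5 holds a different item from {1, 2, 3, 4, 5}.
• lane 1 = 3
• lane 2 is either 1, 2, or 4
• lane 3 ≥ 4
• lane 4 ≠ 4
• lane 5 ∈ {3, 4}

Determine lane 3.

lane 1 must be 3 (only option left). So lane 4, lane 5 can't be 3.
lane 5's domain is down to {4}, so lane 5 = 4. Eliminate 4 elsewhere: lane 2, lane 3.
So lane 3 = 5.

5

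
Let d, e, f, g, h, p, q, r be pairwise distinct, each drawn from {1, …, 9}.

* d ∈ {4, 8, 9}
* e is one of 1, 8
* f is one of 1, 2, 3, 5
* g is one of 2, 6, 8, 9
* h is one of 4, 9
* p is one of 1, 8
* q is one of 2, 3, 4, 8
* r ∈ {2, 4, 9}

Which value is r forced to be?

The 8 variables together cover exactly {1, 2, 3, 4, 5, 6, 8, 9} — 8 values for 8 variables — and 5 appears only in f's list, so f = 5.
The 7 still-open variables draw from only 7 values {1, 2, 3, 4, 6, 8, 9}, so each is used; only q can be 3, hence q = 3.
Among the 6 still-open variables, 6 fits only g (and all 6 values in {1, 2, 4, 6, 8, 9} must be used), so g = 6.
The 5 still-open variables together cover exactly {1, 2, 4, 8, 9} — 5 values for 5 variables — and 2 appears only in r's list, so r = 2.

2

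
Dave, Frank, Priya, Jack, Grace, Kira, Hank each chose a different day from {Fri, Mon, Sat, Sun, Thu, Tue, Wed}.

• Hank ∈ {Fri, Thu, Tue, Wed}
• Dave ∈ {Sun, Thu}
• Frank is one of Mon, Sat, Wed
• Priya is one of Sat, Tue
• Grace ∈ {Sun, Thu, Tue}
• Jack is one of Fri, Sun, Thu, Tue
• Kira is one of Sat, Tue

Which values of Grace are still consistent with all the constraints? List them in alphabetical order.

Sun, Thu

The 7 variables draw from only 7 values {Fri, Mon, Sat, Sun, Thu, Tue, Wed}, so each is used; only Frank can be Mon, hence Frank = Mon.
The 6 still-open variables draw from only 6 values {Fri, Sat, Sun, Thu, Tue, Wed}, so each is used; only Hank can be Wed, hence Hank = Wed.
The 5 still-open variables draw from only 5 values {Fri, Sat, Sun, Thu, Tue}, so each is used; only Jack can be Fri, hence Jack = Fri.
Priya and Kira between them cover only {Sat, Tue} — a naked pair. Remove those values from Grace.
No further eliminations apply; Grace can still be any of Sun, Thu.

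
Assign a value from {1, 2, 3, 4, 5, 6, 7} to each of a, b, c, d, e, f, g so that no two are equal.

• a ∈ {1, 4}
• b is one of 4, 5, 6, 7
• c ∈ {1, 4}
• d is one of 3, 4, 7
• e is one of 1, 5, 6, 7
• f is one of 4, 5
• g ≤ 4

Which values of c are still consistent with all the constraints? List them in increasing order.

Among the 7 variables, 2 fits only g (and all 7 values in {1, 2, 3, 4, 5, 6, 7} must be used), so g = 2.
Among the 6 still-open variables, 3 fits only d (and all 6 values in {1, 3, 4, 5, 6, 7} must be used), so d = 3.
a and c share exactly the 2 values {1, 4}; by pigeonhole those values go to them, so strike 1, 4 from b, e, f.
That leaves f = 5. Strike 5 from b, e.
No further eliminations apply; c can still be any of 1, 4.

1, 4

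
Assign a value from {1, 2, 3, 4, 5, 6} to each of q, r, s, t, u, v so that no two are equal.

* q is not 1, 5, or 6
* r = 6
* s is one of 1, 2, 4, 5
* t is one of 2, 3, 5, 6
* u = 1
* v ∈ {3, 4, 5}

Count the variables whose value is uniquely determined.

r has just one choice, so r = 6. Strike 6 from t.
u must be 1 (only option left). So s can't be 1.
Determined: r=6, u=1. The other variables each still have more than one consistent value. That makes 2.

2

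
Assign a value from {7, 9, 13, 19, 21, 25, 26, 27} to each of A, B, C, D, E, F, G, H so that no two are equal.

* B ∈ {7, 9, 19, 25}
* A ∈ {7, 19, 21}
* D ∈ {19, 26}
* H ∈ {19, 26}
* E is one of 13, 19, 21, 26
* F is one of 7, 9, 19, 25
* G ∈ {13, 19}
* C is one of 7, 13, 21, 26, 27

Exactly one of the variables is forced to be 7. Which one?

A

Among the 8 variables, 27 fits only C (and all 8 values in {7, 9, 13, 19, 21, 25, 26, 27} must be used), so C = 27.
D and H between them cover only {19, 26} — a naked pair. Remove those values from A, B, E, F, G.
G has just one choice, so G = 13. Eliminate 13 elsewhere: E.
E must be 21 (only option left). Remove 21 from A.
So 7 goes to A.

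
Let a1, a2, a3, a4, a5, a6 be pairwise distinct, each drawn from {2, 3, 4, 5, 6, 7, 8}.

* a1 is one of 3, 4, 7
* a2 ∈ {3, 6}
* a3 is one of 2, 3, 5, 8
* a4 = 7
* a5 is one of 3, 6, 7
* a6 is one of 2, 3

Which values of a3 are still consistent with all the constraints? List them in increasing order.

5, 8

a4's domain is down to {7}, so a4 = 7. Eliminate 7 elsewhere: a1, a5.
The 2 variables a2 and a5 are confined to {3, 6}, which locks those values in; drop them from a1, a3, a6.
That leaves a1 = 4.
a6 must be 2 (only option left). So a3 can't be 2.
No further eliminations apply; a3 can still be any of 5, 8.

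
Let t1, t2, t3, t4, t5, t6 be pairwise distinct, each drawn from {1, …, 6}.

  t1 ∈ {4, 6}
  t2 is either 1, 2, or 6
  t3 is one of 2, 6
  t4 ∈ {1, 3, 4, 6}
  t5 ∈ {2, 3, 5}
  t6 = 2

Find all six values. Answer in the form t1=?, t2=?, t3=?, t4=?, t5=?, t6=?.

t6 has just one choice, so t6 = 2. Remove 2 from t2, t3, t5.
t3's domain is down to {6}, so t3 = 6. Strike 6 from t1, t2, t4.
That leaves t1 = 4. Eliminate 4 elsewhere: t4.
t2 must be 1 (only option left). Eliminate 1 elsewhere: t4.
t4 has just one choice, so t4 = 3. Strike 3 from t5.
t5 has just one choice, so t5 = 5.

t1=4, t2=1, t3=6, t4=3, t5=5, t6=2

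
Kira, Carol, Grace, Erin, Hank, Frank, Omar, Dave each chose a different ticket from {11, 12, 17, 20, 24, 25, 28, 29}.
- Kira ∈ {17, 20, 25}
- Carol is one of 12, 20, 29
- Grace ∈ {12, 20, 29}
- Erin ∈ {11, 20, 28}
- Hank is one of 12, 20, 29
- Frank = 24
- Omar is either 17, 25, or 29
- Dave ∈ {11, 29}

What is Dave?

11

Frank must be 24 (only option left).
The 7 still-open variables together cover exactly {11, 12, 17, 20, 25, 28, 29} — 7 values for 7 variables — and 28 appears only in Erin's list, so Erin = 28.
The 6 still-open variables together cover exactly {11, 12, 17, 20, 25, 29} — 6 values for 6 variables — and 11 appears only in Dave's list, so Dave = 11.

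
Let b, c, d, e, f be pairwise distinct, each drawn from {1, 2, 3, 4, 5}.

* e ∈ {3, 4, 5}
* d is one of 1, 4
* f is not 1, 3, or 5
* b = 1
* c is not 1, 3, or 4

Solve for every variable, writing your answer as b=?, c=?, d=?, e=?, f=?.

b=1, c=5, d=4, e=3, f=2

b's domain is down to {1}, so b = 1. Remove 1 from d.
d has just one choice, so d = 4. Eliminate 4 elsewhere: e, f.
f has just one choice, so f = 2. Eliminate 2 elsewhere: c.
c must be 5 (only option left). So e can't be 5.
e has just one choice, so e = 3.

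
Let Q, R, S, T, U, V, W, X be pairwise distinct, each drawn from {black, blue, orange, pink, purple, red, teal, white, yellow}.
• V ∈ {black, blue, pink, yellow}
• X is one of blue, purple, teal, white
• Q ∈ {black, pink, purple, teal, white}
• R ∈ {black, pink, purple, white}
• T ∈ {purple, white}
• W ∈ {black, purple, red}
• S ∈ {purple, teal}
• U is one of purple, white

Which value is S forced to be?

The 8 variables together cover exactly {black, blue, pink, purple, red, teal, white, yellow} — 8 values for 8 variables — and red appears only in W's list, so W = red.
The 7 still-open variables together cover exactly {black, blue, pink, purple, teal, white, yellow} — 7 values for 7 variables — and yellow appears only in V's list, so V = yellow.
The 6 still-open variables draw from only 6 values {black, blue, pink, purple, teal, white}, so each is used; only X can be blue, hence X = blue.
T and U between them cover only {purple, white} — a naked pair. Remove those values from Q, R, S.
So S = teal.

teal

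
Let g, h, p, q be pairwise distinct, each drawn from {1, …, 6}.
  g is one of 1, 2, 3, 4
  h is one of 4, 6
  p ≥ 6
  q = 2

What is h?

4

p has just one choice, so p = 6. So h can't be 6.
So h = 4.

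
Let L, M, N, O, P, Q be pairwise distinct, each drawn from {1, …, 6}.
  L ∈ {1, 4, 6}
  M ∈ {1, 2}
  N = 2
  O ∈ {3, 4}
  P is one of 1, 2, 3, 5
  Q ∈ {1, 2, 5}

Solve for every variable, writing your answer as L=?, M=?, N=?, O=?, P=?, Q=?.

N's domain is down to {2}, so N = 2. So M, P, Q can't be 2.
M must be 1 (only option left). Strike 1 from L, P, Q.
Q's domain is down to {5}, so Q = 5. Strike 5 from P.
P's domain is down to {3}, so P = 3. So O can't be 3.
O must be 4 (only option left). Remove 4 from L.
L's domain is down to {6}, so L = 6.

L=6, M=1, N=2, O=4, P=3, Q=5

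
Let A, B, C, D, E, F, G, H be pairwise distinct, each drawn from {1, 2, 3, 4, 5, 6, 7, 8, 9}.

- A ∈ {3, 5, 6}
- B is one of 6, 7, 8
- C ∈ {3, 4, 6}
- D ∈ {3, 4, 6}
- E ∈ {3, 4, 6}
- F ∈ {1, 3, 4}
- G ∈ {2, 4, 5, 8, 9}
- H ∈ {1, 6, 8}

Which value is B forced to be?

C, D, E between them cover only {3, 4, 6} — a naked triple. Remove those values from A, B, F, G, H.
That leaves A = 5. Eliminate 5 elsewhere: G.
F must be 1 (only option left). Remove 1 from H.
H's domain is down to {8}, so H = 8. So B, G can't be 8.
So B = 7.

7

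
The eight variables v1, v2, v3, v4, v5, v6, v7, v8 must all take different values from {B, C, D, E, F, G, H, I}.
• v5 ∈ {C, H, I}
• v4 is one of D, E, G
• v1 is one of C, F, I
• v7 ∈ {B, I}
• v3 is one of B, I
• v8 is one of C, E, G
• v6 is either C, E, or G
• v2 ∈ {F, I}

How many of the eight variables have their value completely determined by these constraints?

4

The 8 variables draw from only 8 values {B, C, D, E, F, G, H, I}, so each is used; only v4 can be D, hence v4 = D.
The 7 still-open variables draw from only 7 values {B, C, E, F, G, H, I}, so each is used; only v5 can be H, hence v5 = H.
v3 and v7 share exactly the 2 values {B, I}; by pigeonhole those values go to them, so strike B, I from v1, v2.
v2's domain is down to {F}, so v2 = F. So v1 can't be F.
That leaves v1 = C. Remove C from v6, v8.
Determined: v1=C, v2=F, v4=D, v5=H. The other variables each still have more than one consistent value. That makes 4.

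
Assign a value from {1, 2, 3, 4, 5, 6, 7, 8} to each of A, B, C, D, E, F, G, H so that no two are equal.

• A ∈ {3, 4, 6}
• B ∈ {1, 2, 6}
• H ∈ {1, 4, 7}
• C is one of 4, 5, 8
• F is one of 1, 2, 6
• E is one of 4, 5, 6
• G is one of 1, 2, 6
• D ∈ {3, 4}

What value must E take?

5

Among the 8 variables, 7 fits only H (and all 8 values in {1, 2, 3, 4, 5, 6, 7, 8} must be used), so H = 7.
Among the 7 still-open variables, 8 fits only C (and all 7 values in {1, 2, 3, 4, 5, 6, 8} must be used), so C = 8.
The 6 still-open variables together cover exactly {1, 2, 3, 4, 5, 6} — 6 values for 6 variables — and 5 appears only in E's list, so E = 5.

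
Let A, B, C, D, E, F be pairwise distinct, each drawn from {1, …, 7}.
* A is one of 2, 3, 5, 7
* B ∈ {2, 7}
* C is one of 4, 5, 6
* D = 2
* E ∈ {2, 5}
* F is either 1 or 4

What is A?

3

D must be 2 (only option left). Strike 2 from A, B, E.
That leaves E = 5. Strike 5 from A, C.
B has just one choice, so B = 7. Remove 7 from A.
So A = 3.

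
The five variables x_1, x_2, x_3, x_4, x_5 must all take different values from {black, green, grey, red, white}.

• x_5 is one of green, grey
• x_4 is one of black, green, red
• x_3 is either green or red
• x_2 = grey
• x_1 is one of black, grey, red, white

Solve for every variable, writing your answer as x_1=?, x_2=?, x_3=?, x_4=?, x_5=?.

x_1=white, x_2=grey, x_3=red, x_4=black, x_5=green

x_2 must be grey (only option left). Eliminate grey elsewhere: x_1, x_5.
x_5 has just one choice, so x_5 = green. Eliminate green elsewhere: x_3, x_4.
x_3's domain is down to {red}, so x_3 = red. Eliminate red elsewhere: x_1, x_4.
x_4 must be black (only option left). Strike black from x_1.
x_1 has just one choice, so x_1 = white.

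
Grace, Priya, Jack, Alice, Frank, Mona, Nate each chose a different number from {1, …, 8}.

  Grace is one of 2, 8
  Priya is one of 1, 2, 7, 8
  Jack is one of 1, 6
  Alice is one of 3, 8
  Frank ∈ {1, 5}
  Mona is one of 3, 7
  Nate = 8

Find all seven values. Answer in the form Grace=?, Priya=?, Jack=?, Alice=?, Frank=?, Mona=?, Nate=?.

Grace=2, Priya=1, Jack=6, Alice=3, Frank=5, Mona=7, Nate=8

Nate's domain is down to {8}, so Nate = 8. So Grace, Priya, Alice can't be 8.
Grace must be 2 (only option left). So Priya can't be 2.
Alice has just one choice, so Alice = 3. So Mona can't be 3.
That leaves Mona = 7. Remove 7 from Priya.
That leaves Priya = 1. So Jack, Frank can't be 1.
Jack must be 6 (only option left).
Frank's domain is down to {5}, so Frank = 5.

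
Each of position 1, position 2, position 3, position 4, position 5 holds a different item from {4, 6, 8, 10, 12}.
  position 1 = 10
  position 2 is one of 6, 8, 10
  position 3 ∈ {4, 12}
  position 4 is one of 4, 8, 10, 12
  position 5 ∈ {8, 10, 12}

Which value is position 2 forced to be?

position 1 has just one choice, so position 1 = 10. Eliminate 10 elsewhere: position 2, position 4, position 5.
The 4 still-open variables draw from only 4 values {4, 6, 8, 12}, so each is used; only position 2 can be 6, hence position 2 = 6.

6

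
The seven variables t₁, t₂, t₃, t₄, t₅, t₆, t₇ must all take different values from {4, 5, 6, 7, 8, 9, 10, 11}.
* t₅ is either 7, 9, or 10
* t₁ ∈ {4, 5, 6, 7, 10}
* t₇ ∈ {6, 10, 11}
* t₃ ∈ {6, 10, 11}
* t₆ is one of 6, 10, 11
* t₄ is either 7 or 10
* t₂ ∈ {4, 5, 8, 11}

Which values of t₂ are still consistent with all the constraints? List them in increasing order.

4, 5, 8

The 3 variables t₃, t₆, t₇ are confined to {6, 10, 11}, which locks those values in; drop them from t₁, t₂, t₄, t₅.
That leaves t₄ = 7. So t₁, t₅ can't be 7.
That leaves t₅ = 9.
No further eliminations apply; t₂ can still be any of 4, 5, 8.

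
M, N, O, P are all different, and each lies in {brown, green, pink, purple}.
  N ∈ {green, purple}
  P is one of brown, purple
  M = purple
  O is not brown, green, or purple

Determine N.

M has just one choice, so M = purple. Eliminate purple elsewhere: N, P.
So N = green.

green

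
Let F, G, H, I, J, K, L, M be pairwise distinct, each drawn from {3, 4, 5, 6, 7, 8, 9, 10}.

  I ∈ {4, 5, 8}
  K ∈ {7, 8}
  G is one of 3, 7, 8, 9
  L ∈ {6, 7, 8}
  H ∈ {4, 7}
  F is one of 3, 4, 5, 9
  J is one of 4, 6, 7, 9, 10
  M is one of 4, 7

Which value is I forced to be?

The 8 variables draw from only 8 values {3, 4, 5, 6, 7, 8, 9, 10}, so each is used; only J can be 10, hence J = 10.
The 7 still-open variables draw from only 7 values {3, 4, 5, 6, 7, 8, 9}, so each is used; only L can be 6, hence L = 6.
The 2 variables H and M are confined to {4, 7}, which locks those values in; drop them from F, G, I, K.
K must be 8 (only option left). So G, I can't be 8.
So I = 5.

5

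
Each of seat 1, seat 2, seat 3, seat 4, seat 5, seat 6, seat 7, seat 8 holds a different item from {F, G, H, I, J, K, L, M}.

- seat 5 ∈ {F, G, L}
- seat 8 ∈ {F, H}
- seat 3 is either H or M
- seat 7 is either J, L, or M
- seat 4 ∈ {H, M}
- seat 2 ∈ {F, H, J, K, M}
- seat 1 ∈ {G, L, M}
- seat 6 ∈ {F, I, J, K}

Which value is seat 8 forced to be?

F

The 8 variables draw from only 8 values {F, G, H, I, J, K, L, M}, so each is used; only seat 6 can be I, hence seat 6 = I.
Among the 7 still-open variables, K fits only seat 2 (and all 7 values in {F, G, H, J, K, L, M} must be used), so seat 2 = K.
The 6 still-open variables together cover exactly {F, G, H, J, L, M} — 6 values for 6 variables — and J appears only in seat 7's list, so seat 7 = J.
seat 3 and seat 4 between them cover only {H, M} — a naked pair. Remove those values from seat 1, seat 8.
So seat 8 = F.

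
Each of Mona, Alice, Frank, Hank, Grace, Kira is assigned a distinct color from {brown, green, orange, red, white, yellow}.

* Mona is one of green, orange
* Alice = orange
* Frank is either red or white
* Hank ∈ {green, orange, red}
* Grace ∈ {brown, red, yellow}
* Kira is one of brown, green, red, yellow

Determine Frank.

Alice's domain is down to {orange}, so Alice = orange. So Mona, Hank can't be orange.
Mona's domain is down to {green}, so Mona = green. Remove green from Hank, Kira.
Hank must be red (only option left). So Frank, Grace, Kira can't be red.
So Frank = white.

white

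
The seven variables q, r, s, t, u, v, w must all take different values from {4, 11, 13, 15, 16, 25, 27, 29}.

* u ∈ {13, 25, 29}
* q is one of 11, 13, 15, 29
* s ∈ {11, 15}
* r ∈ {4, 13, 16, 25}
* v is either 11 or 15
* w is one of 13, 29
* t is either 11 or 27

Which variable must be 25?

u

The 2 variables s and v are confined to {11, 15}, which locks those values in; drop them from q, t.
That leaves t = 27.
q and w between them cover only {13, 29} — a naked pair. Remove those values from r, u.
So 25 goes to u.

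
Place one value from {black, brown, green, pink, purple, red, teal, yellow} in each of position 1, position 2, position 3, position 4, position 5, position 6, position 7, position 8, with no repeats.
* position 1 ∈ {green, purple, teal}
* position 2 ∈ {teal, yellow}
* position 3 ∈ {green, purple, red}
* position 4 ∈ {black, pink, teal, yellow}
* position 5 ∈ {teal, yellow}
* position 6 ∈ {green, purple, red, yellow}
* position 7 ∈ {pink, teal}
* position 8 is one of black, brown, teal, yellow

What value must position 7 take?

The 8 variables together cover exactly {black, brown, green, pink, purple, red, teal, yellow} — 8 values for 8 variables — and brown appears only in position 8's list, so position 8 = brown.
Among the 7 still-open variables, black fits only position 4 (and all 7 values in {black, green, pink, purple, red, teal, yellow} must be used), so position 4 = black.
The 6 still-open variables draw from only 6 values {green, pink, purple, red, teal, yellow}, so each is used; only position 7 can be pink, hence position 7 = pink.

pink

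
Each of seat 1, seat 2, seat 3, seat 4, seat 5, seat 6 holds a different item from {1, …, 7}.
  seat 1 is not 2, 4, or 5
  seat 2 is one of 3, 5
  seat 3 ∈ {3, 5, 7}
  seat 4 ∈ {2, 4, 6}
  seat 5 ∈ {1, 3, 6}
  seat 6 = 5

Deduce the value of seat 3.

seat 6 must be 5 (only option left). Remove 5 from seat 2, seat 3.
That leaves seat 2 = 3. Eliminate 3 elsewhere: seat 1, seat 3, seat 5.
So seat 3 = 7.

7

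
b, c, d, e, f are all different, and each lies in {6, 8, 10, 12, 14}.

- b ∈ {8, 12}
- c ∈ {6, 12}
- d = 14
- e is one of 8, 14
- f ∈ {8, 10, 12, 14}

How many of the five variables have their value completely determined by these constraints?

5

d must be 14 (only option left). Strike 14 from e, f.
That leaves e = 8. Strike 8 from b, f.
b's domain is down to {12}, so b = 12. Strike 12 from c, f.
c has just one choice, so c = 6.
f has just one choice, so f = 10.
Every variable is fixed: b=12, c=6, d=14, e=8, f=10. That makes 5.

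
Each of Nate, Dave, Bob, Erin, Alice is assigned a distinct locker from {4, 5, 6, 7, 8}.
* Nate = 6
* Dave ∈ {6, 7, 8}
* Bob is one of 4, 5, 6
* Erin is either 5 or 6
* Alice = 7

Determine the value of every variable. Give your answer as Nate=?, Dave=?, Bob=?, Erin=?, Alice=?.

Nate must be 6 (only option left). Strike 6 from Dave, Bob, Erin.
Erin's domain is down to {5}, so Erin = 5. Eliminate 5 elsewhere: Bob.
Alice must be 7 (only option left). Strike 7 from Dave.
Dave has just one choice, so Dave = 8.
Bob has just one choice, so Bob = 4.

Nate=6, Dave=8, Bob=4, Erin=5, Alice=7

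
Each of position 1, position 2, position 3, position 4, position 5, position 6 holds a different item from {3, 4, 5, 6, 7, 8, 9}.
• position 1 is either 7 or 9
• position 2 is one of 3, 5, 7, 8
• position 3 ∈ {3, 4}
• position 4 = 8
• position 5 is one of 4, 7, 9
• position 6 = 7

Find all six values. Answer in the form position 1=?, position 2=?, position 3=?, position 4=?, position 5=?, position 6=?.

position 4's domain is down to {8}, so position 4 = 8. Eliminate 8 elsewhere: position 2.
That leaves position 6 = 7. Remove 7 from position 1, position 2, position 5.
position 1 must be 9 (only option left). Eliminate 9 elsewhere: position 5.
That leaves position 5 = 4. So position 3 can't be 4.
position 3 must be 3 (only option left). Strike 3 from position 2.
position 2 must be 5 (only option left).

position 1=9, position 2=5, position 3=3, position 4=8, position 5=4, position 6=7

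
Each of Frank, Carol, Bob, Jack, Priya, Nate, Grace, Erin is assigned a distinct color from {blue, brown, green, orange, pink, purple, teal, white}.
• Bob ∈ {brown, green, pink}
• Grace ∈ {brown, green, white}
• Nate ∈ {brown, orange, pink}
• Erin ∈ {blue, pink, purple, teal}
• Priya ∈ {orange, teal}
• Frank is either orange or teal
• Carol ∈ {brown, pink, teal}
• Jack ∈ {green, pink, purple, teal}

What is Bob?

green

Among the 8 variables, blue fits only Erin (and all 8 values in {blue, brown, green, orange, pink, purple, teal, white} must be used), so Erin = blue.
The 7 still-open variables together cover exactly {brown, green, orange, pink, purple, teal, white} — 7 values for 7 variables — and purple appears only in Jack's list, so Jack = purple.
The 6 still-open variables draw from only 6 values {brown, green, orange, pink, teal, white}, so each is used; only Grace can be white, hence Grace = white.
The 5 still-open variables draw from only 5 values {brown, green, orange, pink, teal}, so each is used; only Bob can be green, hence Bob = green.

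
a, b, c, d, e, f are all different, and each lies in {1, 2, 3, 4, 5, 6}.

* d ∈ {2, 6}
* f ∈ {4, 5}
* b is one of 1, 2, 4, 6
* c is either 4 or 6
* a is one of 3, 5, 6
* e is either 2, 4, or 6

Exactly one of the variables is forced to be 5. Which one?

The 6 variables draw from only 6 values {1, 2, 3, 4, 5, 6}, so each is used; only b can be 1, hence b = 1.
The 5 still-open variables together cover exactly {2, 3, 4, 5, 6} — 5 values for 5 variables — and 3 appears only in a's list, so a = 3.
The 4 still-open variables together cover exactly {2, 4, 5, 6} — 4 values for 4 variables — and 5 appears only in f's list, so f = 5.

f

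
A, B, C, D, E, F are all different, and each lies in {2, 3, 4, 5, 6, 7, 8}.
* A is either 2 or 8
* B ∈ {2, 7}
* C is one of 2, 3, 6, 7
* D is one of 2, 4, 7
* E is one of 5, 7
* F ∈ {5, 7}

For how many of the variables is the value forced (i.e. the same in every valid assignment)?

3

E and F share exactly the 2 values {5, 7}; by pigeonhole those values go to them, so strike 5, 7 from B, C, D.
B's domain is down to {2}, so B = 2. Strike 2 from A, C, D.
That leaves D = 4.
A has just one choice, so A = 8.
Determined: A=8, B=2, D=4. The other variables each still have more than one consistent value. That makes 3.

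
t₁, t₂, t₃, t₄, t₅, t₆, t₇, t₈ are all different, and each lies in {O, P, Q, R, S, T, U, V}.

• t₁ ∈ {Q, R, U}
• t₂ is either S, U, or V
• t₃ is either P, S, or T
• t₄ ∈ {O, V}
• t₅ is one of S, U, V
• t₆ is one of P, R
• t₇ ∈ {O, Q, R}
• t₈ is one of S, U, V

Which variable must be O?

Among the 8 variables, T fits only t₃ (and all 8 values in {O, P, Q, R, S, T, U, V} must be used), so t₃ = T.
Among the 7 still-open variables, P fits only t₆ (and all 7 values in {O, P, Q, R, S, U, V} must be used), so t₆ = P.
t₂, t₅, t₈ between them cover only {S, U, V} — a naked triple. Remove those values from t₁, t₄.
So O goes to t₄.

t₄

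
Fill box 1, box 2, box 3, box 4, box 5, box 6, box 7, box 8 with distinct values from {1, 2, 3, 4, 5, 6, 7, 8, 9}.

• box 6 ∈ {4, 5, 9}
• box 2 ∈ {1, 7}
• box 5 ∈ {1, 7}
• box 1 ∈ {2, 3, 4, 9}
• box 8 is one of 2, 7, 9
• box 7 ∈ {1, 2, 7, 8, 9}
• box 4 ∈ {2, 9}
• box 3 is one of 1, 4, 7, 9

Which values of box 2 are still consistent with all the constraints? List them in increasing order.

1, 7

The 8 variables together cover exactly {1, 2, 3, 4, 5, 7, 8, 9} — 8 values for 8 variables — and 3 appears only in box 1's list, so box 1 = 3.
Among the 7 still-open variables, 5 fits only box 6 (and all 7 values in {1, 2, 4, 5, 7, 8, 9} must be used), so box 6 = 5.
The 6 still-open variables draw from only 6 values {1, 2, 4, 7, 8, 9}, so each is used; only box 3 can be 4, hence box 3 = 4.
The 5 still-open variables together cover exactly {1, 2, 7, 8, 9} — 5 values for 5 variables — and 8 appears only in box 7's list, so box 7 = 8.
box 2 and box 5 between them cover only {1, 7} — a naked pair. Remove those values from box 8.
No further eliminations apply; box 2 can still be any of 1, 7.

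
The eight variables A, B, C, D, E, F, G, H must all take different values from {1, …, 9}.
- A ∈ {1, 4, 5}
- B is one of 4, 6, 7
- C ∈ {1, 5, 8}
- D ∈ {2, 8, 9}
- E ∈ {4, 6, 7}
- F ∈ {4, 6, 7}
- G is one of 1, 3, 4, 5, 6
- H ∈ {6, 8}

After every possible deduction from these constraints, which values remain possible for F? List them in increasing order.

B, E, F share exactly the 3 values {4, 6, 7}; by pigeonhole those values go to them, so strike 4, 6, 7 from A, G, H.
H must be 8 (only option left). Strike 8 from C, D.
A and C between them cover only {1, 5} — a naked pair. Remove those values from G.
G has just one choice, so G = 3.
No further eliminations apply; F can still be any of 4, 6, 7.

4, 6, 7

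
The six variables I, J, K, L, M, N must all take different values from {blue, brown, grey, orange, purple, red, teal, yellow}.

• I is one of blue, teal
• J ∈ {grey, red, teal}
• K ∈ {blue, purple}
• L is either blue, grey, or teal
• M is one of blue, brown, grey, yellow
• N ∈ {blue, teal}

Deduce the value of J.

The 2 variables I and N are confined to {blue, teal}, which locks those values in; drop them from J, K, L, M.
K must be purple (only option left).
That leaves L = grey. Eliminate grey elsewhere: J, M.
So J = red.

red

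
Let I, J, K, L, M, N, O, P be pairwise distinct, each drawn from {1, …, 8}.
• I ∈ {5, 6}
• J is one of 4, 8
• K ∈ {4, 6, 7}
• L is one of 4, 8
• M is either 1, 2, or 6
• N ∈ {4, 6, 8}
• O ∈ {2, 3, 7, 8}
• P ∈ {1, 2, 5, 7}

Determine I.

Among the 8 variables, 3 fits only O (and all 8 values in {1, 2, 3, 4, 5, 6, 7, 8} must be used), so O = 3.
The 2 variables J and L are confined to {4, 8}, which locks those values in; drop them from K, N.
N's domain is down to {6}, so N = 6. Remove 6 from I, K, M.
So I = 5.

5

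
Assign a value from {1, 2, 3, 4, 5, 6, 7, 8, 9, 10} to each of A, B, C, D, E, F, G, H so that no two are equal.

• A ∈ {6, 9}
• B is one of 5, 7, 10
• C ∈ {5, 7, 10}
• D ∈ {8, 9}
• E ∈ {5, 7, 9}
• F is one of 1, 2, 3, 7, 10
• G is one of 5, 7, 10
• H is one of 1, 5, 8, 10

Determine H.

The 3 variables B, C, G are confined to {5, 7, 10}, which locks those values in; drop them from E, F, H.
E's domain is down to {9}, so E = 9. So A, D can't be 9.
That leaves A = 6.
D must be 8 (only option left). Eliminate 8 elsewhere: H.
So H = 1.

1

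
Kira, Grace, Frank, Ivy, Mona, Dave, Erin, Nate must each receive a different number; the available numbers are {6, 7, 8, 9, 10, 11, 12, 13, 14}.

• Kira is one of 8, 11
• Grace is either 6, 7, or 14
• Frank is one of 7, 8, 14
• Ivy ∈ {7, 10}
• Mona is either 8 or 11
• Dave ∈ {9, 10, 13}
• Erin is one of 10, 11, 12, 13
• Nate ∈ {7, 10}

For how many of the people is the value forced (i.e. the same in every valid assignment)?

2

The 2 variables Kira and Mona are confined to {8, 11}, which locks those values in; drop them from Frank, Erin.
The 2 variables Ivy and Nate are confined to {7, 10}, which locks those values in; drop them from Grace, Frank, Dave, Erin.
Frank has just one choice, so Frank = 14. So Grace can't be 14.
Grace must be 6 (only option left).
Determined: Grace=6, Frank=14. The other people each still have more than one consistent value. That makes 2.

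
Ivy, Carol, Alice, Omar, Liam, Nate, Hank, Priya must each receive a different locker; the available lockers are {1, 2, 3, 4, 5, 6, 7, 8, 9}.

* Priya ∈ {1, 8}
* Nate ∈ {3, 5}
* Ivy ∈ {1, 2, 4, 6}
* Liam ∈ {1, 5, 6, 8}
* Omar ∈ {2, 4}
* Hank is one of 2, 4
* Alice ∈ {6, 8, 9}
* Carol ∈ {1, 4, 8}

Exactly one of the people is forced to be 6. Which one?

The 8 variables together cover exactly {1, 2, 3, 4, 5, 6, 8, 9} — 8 values for 8 variables — and 3 appears only in Nate's list, so Nate = 3.
The 7 still-open variables together cover exactly {1, 2, 4, 5, 6, 8, 9} — 7 values for 7 variables — and 5 appears only in Liam's list, so Liam = 5.
The 6 still-open variables draw from only 6 values {1, 2, 4, 6, 8, 9}, so each is used; only Alice can be 9, hence Alice = 9.
Among the 5 still-open variables, 6 fits only Ivy (and all 5 values in {1, 2, 4, 6, 8} must be used), so Ivy = 6.

Ivy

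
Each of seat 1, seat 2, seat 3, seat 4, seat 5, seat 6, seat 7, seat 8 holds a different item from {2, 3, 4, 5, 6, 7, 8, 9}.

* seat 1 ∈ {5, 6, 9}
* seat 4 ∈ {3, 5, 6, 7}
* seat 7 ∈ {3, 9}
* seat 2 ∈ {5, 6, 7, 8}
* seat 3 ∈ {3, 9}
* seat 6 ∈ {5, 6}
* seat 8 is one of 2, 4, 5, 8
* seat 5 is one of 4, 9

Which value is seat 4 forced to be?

7

The 8 variables draw from only 8 values {2, 3, 4, 5, 6, 7, 8, 9}, so each is used; only seat 8 can be 2, hence seat 8 = 2.
The 7 still-open variables draw from only 7 values {3, 4, 5, 6, 7, 8, 9}, so each is used; only seat 5 can be 4, hence seat 5 = 4.
The 6 still-open variables together cover exactly {3, 5, 6, 7, 8, 9} — 6 values for 6 variables — and 8 appears only in seat 2's list, so seat 2 = 8.
The 5 still-open variables together cover exactly {3, 5, 6, 7, 9} — 5 values for 5 variables — and 7 appears only in seat 4's list, so seat 4 = 7.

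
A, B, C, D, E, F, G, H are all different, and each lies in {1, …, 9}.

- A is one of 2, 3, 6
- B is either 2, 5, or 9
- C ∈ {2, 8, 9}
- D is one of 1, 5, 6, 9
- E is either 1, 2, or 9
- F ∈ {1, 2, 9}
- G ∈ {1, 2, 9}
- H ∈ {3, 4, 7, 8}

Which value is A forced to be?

E, F, G between them cover only {1, 2, 9} — a naked triple. Remove those values from A, B, C, D.
B has just one choice, so B = 5. Remove 5 from D.
C has just one choice, so C = 8. Strike 8 from H.
That leaves D = 6. Strike 6 from A.
So A = 3.

3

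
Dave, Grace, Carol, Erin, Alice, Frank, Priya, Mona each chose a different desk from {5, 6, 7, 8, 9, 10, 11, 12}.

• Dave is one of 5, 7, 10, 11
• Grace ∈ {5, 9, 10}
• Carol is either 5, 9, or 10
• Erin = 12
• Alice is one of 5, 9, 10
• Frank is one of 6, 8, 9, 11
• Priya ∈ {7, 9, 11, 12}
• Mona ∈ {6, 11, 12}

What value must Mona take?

Erin has just one choice, so Erin = 12. Eliminate 12 elsewhere: Priya, Mona.
The 7 still-open variables draw from only 7 values {5, 6, 7, 8, 9, 10, 11}, so each is used; only Frank can be 8, hence Frank = 8.
The 6 still-open variables draw from only 6 values {5, 6, 7, 9, 10, 11}, so each is used; only Mona can be 6, hence Mona = 6.

6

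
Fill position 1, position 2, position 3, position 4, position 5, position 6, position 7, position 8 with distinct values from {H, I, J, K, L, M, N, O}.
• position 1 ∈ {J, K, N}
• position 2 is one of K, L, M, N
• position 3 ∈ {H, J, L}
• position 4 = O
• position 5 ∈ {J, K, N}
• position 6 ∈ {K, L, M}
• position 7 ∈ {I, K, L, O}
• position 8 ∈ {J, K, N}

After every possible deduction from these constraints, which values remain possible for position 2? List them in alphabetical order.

position 4's domain is down to {O}, so position 4 = O. Remove O from position 7.
The 7 still-open variables draw from only 7 values {H, I, J, K, L, M, N}, so each is used; only position 3 can be H, hence position 3 = H.
The 6 still-open variables together cover exactly {I, J, K, L, M, N} — 6 values for 6 variables — and I appears only in position 7's list, so position 7 = I.
The 3 variables position 1, position 5, position 8 are confined to {J, K, N}, which locks those values in; drop them from position 2, position 6.
No further eliminations apply; position 2 can still be any of L, M.

L, M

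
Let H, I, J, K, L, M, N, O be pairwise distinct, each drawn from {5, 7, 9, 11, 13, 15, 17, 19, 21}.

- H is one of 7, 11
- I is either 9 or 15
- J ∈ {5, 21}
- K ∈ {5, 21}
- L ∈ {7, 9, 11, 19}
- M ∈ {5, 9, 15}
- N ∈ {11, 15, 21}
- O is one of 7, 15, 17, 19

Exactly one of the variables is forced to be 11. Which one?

Among the 8 variables, 17 fits only O (and all 8 values in {5, 7, 9, 11, 15, 17, 19, 21} must be used), so O = 17.
Among the 7 still-open variables, 19 fits only L (and all 7 values in {5, 7, 9, 11, 15, 19, 21} must be used), so L = 19.
The 6 still-open variables together cover exactly {5, 7, 9, 11, 15, 21} — 6 values for 6 variables — and 7 appears only in H's list, so H = 7.
The 5 still-open variables draw from only 5 values {5, 9, 11, 15, 21}, so each is used; only N can be 11, hence N = 11.

N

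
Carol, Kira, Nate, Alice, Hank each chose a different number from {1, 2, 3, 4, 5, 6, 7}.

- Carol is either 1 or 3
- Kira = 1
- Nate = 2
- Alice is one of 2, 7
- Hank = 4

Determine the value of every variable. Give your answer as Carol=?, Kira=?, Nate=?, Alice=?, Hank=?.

Kira has just one choice, so Kira = 1. Strike 1 from Carol.
Nate's domain is down to {2}, so Nate = 2. Strike 2 from Alice.
Alice's domain is down to {7}, so Alice = 7.
Hank's domain is down to {4}, so Hank = 4.
Carol has just one choice, so Carol = 3.

Carol=3, Kira=1, Nate=2, Alice=7, Hank=4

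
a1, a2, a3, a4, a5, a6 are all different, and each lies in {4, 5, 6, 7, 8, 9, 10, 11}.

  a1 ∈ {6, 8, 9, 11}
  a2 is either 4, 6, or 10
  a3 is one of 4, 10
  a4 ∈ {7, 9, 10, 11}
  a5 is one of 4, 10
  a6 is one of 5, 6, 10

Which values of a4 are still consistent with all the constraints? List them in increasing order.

a3 and a5 share exactly the 2 values {4, 10}; by pigeonhole those values go to them, so strike 4, 10 from a2, a4, a6.
a2 must be 6 (only option left). Strike 6 from a1, a6.
a6's domain is down to {5}, so a6 = 5.
No further eliminations apply; a4 can still be any of 7, 9, 11.

7, 9, 11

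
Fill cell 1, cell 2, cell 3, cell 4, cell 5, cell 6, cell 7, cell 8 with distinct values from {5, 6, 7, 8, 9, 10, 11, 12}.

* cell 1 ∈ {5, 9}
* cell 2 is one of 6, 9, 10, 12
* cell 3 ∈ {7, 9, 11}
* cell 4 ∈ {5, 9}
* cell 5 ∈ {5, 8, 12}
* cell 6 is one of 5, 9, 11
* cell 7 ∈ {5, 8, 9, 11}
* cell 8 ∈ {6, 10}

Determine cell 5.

12

The 8 variables together cover exactly {5, 6, 7, 8, 9, 10, 11, 12} — 8 values for 8 variables — and 7 appears only in cell 3's list, so cell 3 = 7.
cell 1 and cell 4 share exactly the 2 values {5, 9}; by pigeonhole those values go to them, so strike 5, 9 from cell 2, cell 5, cell 6, cell 7.
cell 6 has just one choice, so cell 6 = 11. Eliminate 11 elsewhere: cell 7.
That leaves cell 7 = 8. Eliminate 8 elsewhere: cell 5.
So cell 5 = 12.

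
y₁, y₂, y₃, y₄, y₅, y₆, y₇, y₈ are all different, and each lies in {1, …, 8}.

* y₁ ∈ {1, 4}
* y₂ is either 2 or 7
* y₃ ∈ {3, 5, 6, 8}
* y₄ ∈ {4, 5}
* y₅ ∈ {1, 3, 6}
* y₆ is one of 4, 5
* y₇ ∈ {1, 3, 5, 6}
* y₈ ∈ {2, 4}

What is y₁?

1

Among the 8 variables, 7 fits only y₂ (and all 8 values in {1, 2, 3, 4, 5, 6, 7, 8} must be used), so y₂ = 7.
The 7 still-open variables together cover exactly {1, 2, 3, 4, 5, 6, 8} — 7 values for 7 variables — and 2 appears only in y₈'s list, so y₈ = 2.
The 6 still-open variables draw from only 6 values {1, 3, 4, 5, 6, 8}, so each is used; only y₃ can be 8, hence y₃ = 8.
The 2 variables y₄ and y₆ are confined to {4, 5}, which locks those values in; drop them from y₁, y₇.
So y₁ = 1.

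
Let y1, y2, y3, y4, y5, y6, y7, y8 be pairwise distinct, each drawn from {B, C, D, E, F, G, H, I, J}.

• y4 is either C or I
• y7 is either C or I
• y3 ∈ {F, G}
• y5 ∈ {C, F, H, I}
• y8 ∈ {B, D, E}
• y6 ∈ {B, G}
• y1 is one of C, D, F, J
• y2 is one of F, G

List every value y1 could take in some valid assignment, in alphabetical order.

D, J

The 2 variables y2 and y3 are confined to {F, G}, which locks those values in; drop them from y1, y5, y6.
y6's domain is down to {B}, so y6 = B. Eliminate B elsewhere: y8.
y4 and y7 between them cover only {C, I} — a naked pair. Remove those values from y1, y5.
y5's domain is down to {H}, so y5 = H.
No further eliminations apply; y1 can still be any of D, J.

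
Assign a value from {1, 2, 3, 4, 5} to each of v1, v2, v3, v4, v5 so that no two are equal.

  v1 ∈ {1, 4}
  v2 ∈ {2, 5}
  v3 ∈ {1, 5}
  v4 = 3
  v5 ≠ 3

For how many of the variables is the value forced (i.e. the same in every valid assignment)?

1

v4's domain is down to {3}, so v4 = 3.
Determined: v4=3. The other variables each still have more than one consistent value. That makes 1.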